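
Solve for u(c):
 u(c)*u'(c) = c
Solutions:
 u(c) = -sqrt(C1 + c^2)
 u(c) = sqrt(C1 + c^2)


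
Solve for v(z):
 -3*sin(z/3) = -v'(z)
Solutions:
 v(z) = C1 - 9*cos(z/3)


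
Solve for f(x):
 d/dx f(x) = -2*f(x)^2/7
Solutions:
 f(x) = 7/(C1 + 2*x)


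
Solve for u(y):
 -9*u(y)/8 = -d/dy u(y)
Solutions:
 u(y) = C1*exp(9*y/8)


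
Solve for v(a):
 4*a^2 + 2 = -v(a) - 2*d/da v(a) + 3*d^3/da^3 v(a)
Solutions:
 v(a) = C3*exp(a) - 4*a^2 + 16*a + (C1*sin(sqrt(3)*a/6) + C2*cos(sqrt(3)*a/6))*exp(-a/2) - 34


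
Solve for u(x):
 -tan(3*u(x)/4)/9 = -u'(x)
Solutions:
 u(x) = -4*asin(C1*exp(x/12))/3 + 4*pi/3
 u(x) = 4*asin(C1*exp(x/12))/3


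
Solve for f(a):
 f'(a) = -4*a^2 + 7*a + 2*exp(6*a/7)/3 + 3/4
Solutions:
 f(a) = C1 - 4*a^3/3 + 7*a^2/2 + 3*a/4 + 7*exp(6*a/7)/9


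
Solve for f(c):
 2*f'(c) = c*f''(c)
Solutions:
 f(c) = C1 + C2*c^3


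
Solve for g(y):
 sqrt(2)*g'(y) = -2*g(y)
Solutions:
 g(y) = C1*exp(-sqrt(2)*y)


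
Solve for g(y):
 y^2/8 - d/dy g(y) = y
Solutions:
 g(y) = C1 + y^3/24 - y^2/2


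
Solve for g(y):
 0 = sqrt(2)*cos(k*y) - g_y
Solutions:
 g(y) = C1 + sqrt(2)*sin(k*y)/k


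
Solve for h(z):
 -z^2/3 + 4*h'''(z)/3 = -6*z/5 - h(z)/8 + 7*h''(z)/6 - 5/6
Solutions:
 h(z) = C1*exp(z/2) + C2*exp(z*(3 - sqrt(57))/16) + C3*exp(z*(3 + sqrt(57))/16) + 8*z^2/3 - 48*z/5 + 388/9


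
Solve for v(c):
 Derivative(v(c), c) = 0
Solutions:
 v(c) = C1


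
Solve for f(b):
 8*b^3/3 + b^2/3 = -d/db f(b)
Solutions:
 f(b) = C1 - 2*b^4/3 - b^3/9


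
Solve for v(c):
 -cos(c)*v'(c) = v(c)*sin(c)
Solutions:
 v(c) = C1*cos(c)


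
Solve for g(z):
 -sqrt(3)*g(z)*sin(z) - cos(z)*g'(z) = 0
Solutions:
 g(z) = C1*cos(z)^(sqrt(3))


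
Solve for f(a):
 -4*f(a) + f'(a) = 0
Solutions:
 f(a) = C1*exp(4*a)


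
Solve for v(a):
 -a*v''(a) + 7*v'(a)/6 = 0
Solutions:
 v(a) = C1 + C2*a^(13/6)


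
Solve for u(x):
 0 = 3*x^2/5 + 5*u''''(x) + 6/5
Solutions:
 u(x) = C1 + C2*x + C3*x^2 + C4*x^3 - x^6/3000 - x^4/100


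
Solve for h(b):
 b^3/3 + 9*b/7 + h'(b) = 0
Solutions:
 h(b) = C1 - b^4/12 - 9*b^2/14


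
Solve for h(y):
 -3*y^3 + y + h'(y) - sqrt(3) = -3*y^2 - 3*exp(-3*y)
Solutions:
 h(y) = C1 + 3*y^4/4 - y^3 - y^2/2 + sqrt(3)*y + exp(-3*y)


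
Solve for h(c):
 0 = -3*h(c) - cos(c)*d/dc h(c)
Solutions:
 h(c) = C1*(sin(c) - 1)^(3/2)/(sin(c) + 1)^(3/2)


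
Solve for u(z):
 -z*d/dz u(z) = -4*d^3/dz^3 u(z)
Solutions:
 u(z) = C1 + Integral(C2*airyai(2^(1/3)*z/2) + C3*airybi(2^(1/3)*z/2), z)


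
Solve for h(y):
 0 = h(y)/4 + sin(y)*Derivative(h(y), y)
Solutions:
 h(y) = C1*(cos(y) + 1)^(1/8)/(cos(y) - 1)^(1/8)


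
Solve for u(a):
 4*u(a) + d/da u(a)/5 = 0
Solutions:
 u(a) = C1*exp(-20*a)


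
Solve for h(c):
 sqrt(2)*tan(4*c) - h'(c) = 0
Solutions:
 h(c) = C1 - sqrt(2)*log(cos(4*c))/4


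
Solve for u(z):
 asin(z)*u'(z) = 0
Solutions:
 u(z) = C1


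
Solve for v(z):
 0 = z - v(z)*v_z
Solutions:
 v(z) = -sqrt(C1 + z^2)
 v(z) = sqrt(C1 + z^2)


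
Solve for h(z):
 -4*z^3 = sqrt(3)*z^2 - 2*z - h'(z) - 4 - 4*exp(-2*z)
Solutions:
 h(z) = C1 + z^4 + sqrt(3)*z^3/3 - z^2 - 4*z + 2*exp(-2*z)


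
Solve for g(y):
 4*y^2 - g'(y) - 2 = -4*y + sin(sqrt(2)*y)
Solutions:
 g(y) = C1 + 4*y^3/3 + 2*y^2 - 2*y + sqrt(2)*cos(sqrt(2)*y)/2


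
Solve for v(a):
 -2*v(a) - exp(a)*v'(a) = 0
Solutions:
 v(a) = C1*exp(2*exp(-a))


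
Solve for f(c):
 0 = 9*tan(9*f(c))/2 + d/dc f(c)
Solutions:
 f(c) = -asin(C1*exp(-81*c/2))/9 + pi/9
 f(c) = asin(C1*exp(-81*c/2))/9


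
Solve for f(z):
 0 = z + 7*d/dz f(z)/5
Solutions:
 f(z) = C1 - 5*z^2/14


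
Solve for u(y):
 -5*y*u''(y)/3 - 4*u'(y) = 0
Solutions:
 u(y) = C1 + C2/y^(7/5)


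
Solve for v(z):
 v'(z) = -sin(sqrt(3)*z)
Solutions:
 v(z) = C1 + sqrt(3)*cos(sqrt(3)*z)/3


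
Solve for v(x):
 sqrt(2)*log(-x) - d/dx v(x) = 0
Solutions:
 v(x) = C1 + sqrt(2)*x*log(-x) - sqrt(2)*x


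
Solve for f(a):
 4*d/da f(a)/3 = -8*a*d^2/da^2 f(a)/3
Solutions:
 f(a) = C1 + C2*sqrt(a)


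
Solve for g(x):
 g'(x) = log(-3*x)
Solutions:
 g(x) = C1 + x*log(-x) + x*(-1 + log(3))


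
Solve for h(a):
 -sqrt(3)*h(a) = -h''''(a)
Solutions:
 h(a) = C1*exp(-3^(1/8)*a) + C2*exp(3^(1/8)*a) + C3*sin(3^(1/8)*a) + C4*cos(3^(1/8)*a)


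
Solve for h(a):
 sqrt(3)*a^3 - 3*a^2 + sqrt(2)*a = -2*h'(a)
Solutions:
 h(a) = C1 - sqrt(3)*a^4/8 + a^3/2 - sqrt(2)*a^2/4


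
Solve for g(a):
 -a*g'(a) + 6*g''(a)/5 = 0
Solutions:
 g(a) = C1 + C2*erfi(sqrt(15)*a/6)


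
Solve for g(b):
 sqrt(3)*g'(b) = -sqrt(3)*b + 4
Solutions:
 g(b) = C1 - b^2/2 + 4*sqrt(3)*b/3


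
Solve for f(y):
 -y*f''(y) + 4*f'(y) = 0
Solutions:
 f(y) = C1 + C2*y^5


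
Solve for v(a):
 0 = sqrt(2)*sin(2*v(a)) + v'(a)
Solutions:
 v(a) = pi - acos((-C1 - exp(4*sqrt(2)*a))/(C1 - exp(4*sqrt(2)*a)))/2
 v(a) = acos((-C1 - exp(4*sqrt(2)*a))/(C1 - exp(4*sqrt(2)*a)))/2


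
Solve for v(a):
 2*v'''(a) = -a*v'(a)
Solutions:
 v(a) = C1 + Integral(C2*airyai(-2^(2/3)*a/2) + C3*airybi(-2^(2/3)*a/2), a)


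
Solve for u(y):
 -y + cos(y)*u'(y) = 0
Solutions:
 u(y) = C1 + Integral(y/cos(y), y)


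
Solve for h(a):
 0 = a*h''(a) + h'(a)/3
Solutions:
 h(a) = C1 + C2*a^(2/3)


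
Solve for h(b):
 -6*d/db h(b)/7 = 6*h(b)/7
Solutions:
 h(b) = C1*exp(-b)


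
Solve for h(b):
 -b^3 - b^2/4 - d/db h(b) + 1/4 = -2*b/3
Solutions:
 h(b) = C1 - b^4/4 - b^3/12 + b^2/3 + b/4


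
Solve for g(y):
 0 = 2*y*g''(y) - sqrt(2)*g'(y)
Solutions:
 g(y) = C1 + C2*y^(sqrt(2)/2 + 1)


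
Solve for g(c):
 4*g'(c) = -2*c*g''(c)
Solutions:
 g(c) = C1 + C2/c


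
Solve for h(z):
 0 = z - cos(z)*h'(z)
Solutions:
 h(z) = C1 + Integral(z/cos(z), z)


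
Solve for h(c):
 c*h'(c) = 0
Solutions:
 h(c) = C1


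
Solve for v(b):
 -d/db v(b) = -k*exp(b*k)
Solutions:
 v(b) = C1 + exp(b*k)


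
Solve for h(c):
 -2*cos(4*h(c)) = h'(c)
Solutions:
 h(c) = -asin((C1 + exp(16*c))/(C1 - exp(16*c)))/4 + pi/4
 h(c) = asin((C1 + exp(16*c))/(C1 - exp(16*c)))/4


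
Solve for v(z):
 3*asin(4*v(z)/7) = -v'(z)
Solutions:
 Integral(1/asin(4*_y/7), (_y, v(z))) = C1 - 3*z


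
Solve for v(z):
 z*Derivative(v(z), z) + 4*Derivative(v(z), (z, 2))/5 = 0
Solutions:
 v(z) = C1 + C2*erf(sqrt(10)*z/4)


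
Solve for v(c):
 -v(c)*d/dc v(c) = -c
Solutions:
 v(c) = -sqrt(C1 + c^2)
 v(c) = sqrt(C1 + c^2)


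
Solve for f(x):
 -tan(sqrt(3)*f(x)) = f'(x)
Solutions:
 f(x) = sqrt(3)*(pi - asin(C1*exp(-sqrt(3)*x)))/3
 f(x) = sqrt(3)*asin(C1*exp(-sqrt(3)*x))/3


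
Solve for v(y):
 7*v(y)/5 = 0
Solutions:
 v(y) = 0


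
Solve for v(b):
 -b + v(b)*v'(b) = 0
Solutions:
 v(b) = -sqrt(C1 + b^2)
 v(b) = sqrt(C1 + b^2)


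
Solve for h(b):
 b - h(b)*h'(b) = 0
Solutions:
 h(b) = -sqrt(C1 + b^2)
 h(b) = sqrt(C1 + b^2)


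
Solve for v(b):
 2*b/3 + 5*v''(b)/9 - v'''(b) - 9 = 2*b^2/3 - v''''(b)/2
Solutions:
 v(b) = C1 + C2*b + b^4/10 + 13*b^3/25 + 2457*b^2/250 + (C3*sin(b/3) + C4*cos(b/3))*exp(b)


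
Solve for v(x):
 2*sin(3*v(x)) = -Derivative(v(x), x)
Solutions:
 v(x) = -acos((-C1 - exp(12*x))/(C1 - exp(12*x)))/3 + 2*pi/3
 v(x) = acos((-C1 - exp(12*x))/(C1 - exp(12*x)))/3


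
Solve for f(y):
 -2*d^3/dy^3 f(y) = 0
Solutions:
 f(y) = C1 + C2*y + C3*y^2


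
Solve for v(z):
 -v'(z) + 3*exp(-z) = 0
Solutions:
 v(z) = C1 - 3*exp(-z)


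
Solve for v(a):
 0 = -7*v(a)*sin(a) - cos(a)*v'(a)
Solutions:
 v(a) = C1*cos(a)^7


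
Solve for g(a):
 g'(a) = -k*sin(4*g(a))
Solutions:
 g(a) = -acos((-C1 - exp(8*a*k))/(C1 - exp(8*a*k)))/4 + pi/2
 g(a) = acos((-C1 - exp(8*a*k))/(C1 - exp(8*a*k)))/4


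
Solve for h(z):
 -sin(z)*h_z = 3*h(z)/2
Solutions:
 h(z) = C1*(cos(z) + 1)^(3/4)/(cos(z) - 1)^(3/4)


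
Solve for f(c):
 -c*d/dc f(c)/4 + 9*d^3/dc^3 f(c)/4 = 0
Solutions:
 f(c) = C1 + Integral(C2*airyai(3^(1/3)*c/3) + C3*airybi(3^(1/3)*c/3), c)


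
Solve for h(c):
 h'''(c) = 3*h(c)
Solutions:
 h(c) = C3*exp(3^(1/3)*c) + (C1*sin(3^(5/6)*c/2) + C2*cos(3^(5/6)*c/2))*exp(-3^(1/3)*c/2)


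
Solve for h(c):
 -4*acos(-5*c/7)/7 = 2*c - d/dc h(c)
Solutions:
 h(c) = C1 + c^2 + 4*c*acos(-5*c/7)/7 + 4*sqrt(49 - 25*c^2)/35


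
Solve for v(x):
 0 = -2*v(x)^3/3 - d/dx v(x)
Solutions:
 v(x) = -sqrt(6)*sqrt(-1/(C1 - 2*x))/2
 v(x) = sqrt(6)*sqrt(-1/(C1 - 2*x))/2


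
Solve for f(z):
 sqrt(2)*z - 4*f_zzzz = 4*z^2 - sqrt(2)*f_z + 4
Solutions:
 f(z) = C1 + C4*exp(sqrt(2)*z/2) + 2*sqrt(2)*z^3/3 - z^2/2 + 2*sqrt(2)*z + (C2*sin(sqrt(6)*z/4) + C3*cos(sqrt(6)*z/4))*exp(-sqrt(2)*z/4)


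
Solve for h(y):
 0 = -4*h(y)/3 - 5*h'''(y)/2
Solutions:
 h(y) = C3*exp(-2*15^(2/3)*y/15) + (C1*sin(3^(1/6)*5^(2/3)*y/5) + C2*cos(3^(1/6)*5^(2/3)*y/5))*exp(15^(2/3)*y/15)


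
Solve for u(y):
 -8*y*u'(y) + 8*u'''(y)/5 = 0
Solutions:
 u(y) = C1 + Integral(C2*airyai(5^(1/3)*y) + C3*airybi(5^(1/3)*y), y)


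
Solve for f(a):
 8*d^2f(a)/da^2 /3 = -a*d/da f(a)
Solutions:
 f(a) = C1 + C2*erf(sqrt(3)*a/4)


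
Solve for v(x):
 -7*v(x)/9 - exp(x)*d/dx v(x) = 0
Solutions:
 v(x) = C1*exp(7*exp(-x)/9)


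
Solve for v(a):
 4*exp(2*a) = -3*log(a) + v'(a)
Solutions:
 v(a) = C1 + 3*a*log(a) - 3*a + 2*exp(2*a)


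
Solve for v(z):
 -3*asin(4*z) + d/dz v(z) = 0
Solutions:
 v(z) = C1 + 3*z*asin(4*z) + 3*sqrt(1 - 16*z^2)/4


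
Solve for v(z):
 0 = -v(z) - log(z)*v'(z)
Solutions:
 v(z) = C1*exp(-li(z))


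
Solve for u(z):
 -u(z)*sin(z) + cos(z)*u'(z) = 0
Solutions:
 u(z) = C1/cos(z)


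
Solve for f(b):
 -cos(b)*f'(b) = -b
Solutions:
 f(b) = C1 + Integral(b/cos(b), b)


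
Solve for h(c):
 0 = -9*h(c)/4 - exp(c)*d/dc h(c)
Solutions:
 h(c) = C1*exp(9*exp(-c)/4)


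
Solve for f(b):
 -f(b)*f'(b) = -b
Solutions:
 f(b) = -sqrt(C1 + b^2)
 f(b) = sqrt(C1 + b^2)


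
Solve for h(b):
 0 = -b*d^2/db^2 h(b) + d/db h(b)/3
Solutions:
 h(b) = C1 + C2*b^(4/3)


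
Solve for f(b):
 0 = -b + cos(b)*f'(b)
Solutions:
 f(b) = C1 + Integral(b/cos(b), b)


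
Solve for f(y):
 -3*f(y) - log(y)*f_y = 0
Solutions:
 f(y) = C1*exp(-3*li(y))


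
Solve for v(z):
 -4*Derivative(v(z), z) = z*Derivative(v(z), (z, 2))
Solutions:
 v(z) = C1 + C2/z^3


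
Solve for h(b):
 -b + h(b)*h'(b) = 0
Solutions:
 h(b) = -sqrt(C1 + b^2)
 h(b) = sqrt(C1 + b^2)


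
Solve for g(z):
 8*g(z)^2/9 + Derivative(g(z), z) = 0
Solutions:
 g(z) = 9/(C1 + 8*z)


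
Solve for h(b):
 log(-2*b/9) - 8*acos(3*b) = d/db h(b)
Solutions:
 h(b) = C1 + b*log(-b) - 8*b*acos(3*b) - 2*b*log(3) - b + b*log(2) + 8*sqrt(1 - 9*b^2)/3


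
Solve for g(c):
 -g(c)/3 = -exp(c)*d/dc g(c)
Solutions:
 g(c) = C1*exp(-exp(-c)/3)


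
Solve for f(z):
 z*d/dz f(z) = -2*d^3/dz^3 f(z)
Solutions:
 f(z) = C1 + Integral(C2*airyai(-2^(2/3)*z/2) + C3*airybi(-2^(2/3)*z/2), z)


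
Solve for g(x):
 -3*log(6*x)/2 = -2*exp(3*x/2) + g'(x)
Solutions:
 g(x) = C1 - 3*x*log(x)/2 + 3*x*(1 - log(6))/2 + 4*exp(3*x/2)/3


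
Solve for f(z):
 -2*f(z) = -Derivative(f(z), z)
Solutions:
 f(z) = C1*exp(2*z)


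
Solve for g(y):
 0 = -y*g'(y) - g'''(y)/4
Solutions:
 g(y) = C1 + Integral(C2*airyai(-2^(2/3)*y) + C3*airybi(-2^(2/3)*y), y)


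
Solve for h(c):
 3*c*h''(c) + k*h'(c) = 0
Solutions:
 h(c) = C1 + c^(1 - re(k)/3)*(C2*sin(log(c)*Abs(im(k))/3) + C3*cos(log(c)*im(k)/3))


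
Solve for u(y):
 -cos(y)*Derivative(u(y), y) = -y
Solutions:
 u(y) = C1 + Integral(y/cos(y), y)


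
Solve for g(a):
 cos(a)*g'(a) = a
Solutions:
 g(a) = C1 + Integral(a/cos(a), a)


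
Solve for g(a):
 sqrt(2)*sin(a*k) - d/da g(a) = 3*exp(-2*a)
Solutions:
 g(a) = C1 + 3*exp(-2*a)/2 - sqrt(2)*cos(a*k)/k


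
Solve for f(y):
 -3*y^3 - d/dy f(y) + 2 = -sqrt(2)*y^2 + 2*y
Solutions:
 f(y) = C1 - 3*y^4/4 + sqrt(2)*y^3/3 - y^2 + 2*y


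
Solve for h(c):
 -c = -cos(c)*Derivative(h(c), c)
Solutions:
 h(c) = C1 + Integral(c/cos(c), c)


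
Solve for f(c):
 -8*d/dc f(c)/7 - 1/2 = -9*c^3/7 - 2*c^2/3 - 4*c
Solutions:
 f(c) = C1 + 9*c^4/32 + 7*c^3/36 + 7*c^2/4 - 7*c/16


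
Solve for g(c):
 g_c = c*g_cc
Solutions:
 g(c) = C1 + C2*c^2


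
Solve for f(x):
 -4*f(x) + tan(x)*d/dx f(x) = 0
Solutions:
 f(x) = C1*sin(x)^4


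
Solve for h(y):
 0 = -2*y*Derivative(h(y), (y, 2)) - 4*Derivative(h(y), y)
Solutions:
 h(y) = C1 + C2/y


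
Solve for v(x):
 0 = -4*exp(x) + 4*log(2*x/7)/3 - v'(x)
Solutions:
 v(x) = C1 + 4*x*log(x)/3 + 4*x*(-log(7) - 1 + log(2))/3 - 4*exp(x)


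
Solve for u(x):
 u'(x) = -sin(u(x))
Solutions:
 u(x) = -acos((-C1 - exp(2*x))/(C1 - exp(2*x))) + 2*pi
 u(x) = acos((-C1 - exp(2*x))/(C1 - exp(2*x)))


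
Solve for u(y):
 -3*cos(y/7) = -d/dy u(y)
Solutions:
 u(y) = C1 + 21*sin(y/7)


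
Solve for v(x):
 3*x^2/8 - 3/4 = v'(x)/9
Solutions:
 v(x) = C1 + 9*x^3/8 - 27*x/4


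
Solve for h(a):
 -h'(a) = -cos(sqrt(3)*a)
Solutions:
 h(a) = C1 + sqrt(3)*sin(sqrt(3)*a)/3


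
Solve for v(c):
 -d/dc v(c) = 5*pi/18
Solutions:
 v(c) = C1 - 5*pi*c/18


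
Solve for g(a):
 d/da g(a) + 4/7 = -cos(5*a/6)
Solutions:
 g(a) = C1 - 4*a/7 - 6*sin(5*a/6)/5


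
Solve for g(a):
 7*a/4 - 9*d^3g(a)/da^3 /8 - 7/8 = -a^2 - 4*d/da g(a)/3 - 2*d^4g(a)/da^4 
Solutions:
 g(a) = C1 + C2*exp(a*(27*3^(1/3)/(64*sqrt(3934) + 4015)^(1/3) + 18 + 3^(2/3)*(64*sqrt(3934) + 4015)^(1/3))/96)*sin(3^(1/6)*a*(-(64*sqrt(3934) + 4015)^(1/3) + 9*3^(2/3)/(64*sqrt(3934) + 4015)^(1/3))/32) + C3*exp(a*(27*3^(1/3)/(64*sqrt(3934) + 4015)^(1/3) + 18 + 3^(2/3)*(64*sqrt(3934) + 4015)^(1/3))/96)*cos(3^(1/6)*a*(-(64*sqrt(3934) + 4015)^(1/3) + 9*3^(2/3)/(64*sqrt(3934) + 4015)^(1/3))/32) + C4*exp(a*(-3^(2/3)*(64*sqrt(3934) + 4015)^(1/3) - 27*3^(1/3)/(64*sqrt(3934) + 4015)^(1/3) + 9)/48) - a^3/4 - 21*a^2/32 - 39*a/64


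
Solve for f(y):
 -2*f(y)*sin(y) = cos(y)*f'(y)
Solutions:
 f(y) = C1*cos(y)^2


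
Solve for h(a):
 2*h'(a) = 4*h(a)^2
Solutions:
 h(a) = -1/(C1 + 2*a)


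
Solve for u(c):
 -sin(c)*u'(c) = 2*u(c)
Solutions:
 u(c) = C1*(cos(c) + 1)/(cos(c) - 1)


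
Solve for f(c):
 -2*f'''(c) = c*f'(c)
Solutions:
 f(c) = C1 + Integral(C2*airyai(-2^(2/3)*c/2) + C3*airybi(-2^(2/3)*c/2), c)


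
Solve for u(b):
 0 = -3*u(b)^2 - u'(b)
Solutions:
 u(b) = 1/(C1 + 3*b)


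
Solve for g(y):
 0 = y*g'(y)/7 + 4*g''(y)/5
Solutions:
 g(y) = C1 + C2*erf(sqrt(70)*y/28)


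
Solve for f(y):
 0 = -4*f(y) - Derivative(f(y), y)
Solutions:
 f(y) = C1*exp(-4*y)


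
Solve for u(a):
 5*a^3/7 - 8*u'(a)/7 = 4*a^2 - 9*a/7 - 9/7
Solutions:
 u(a) = C1 + 5*a^4/32 - 7*a^3/6 + 9*a^2/16 + 9*a/8


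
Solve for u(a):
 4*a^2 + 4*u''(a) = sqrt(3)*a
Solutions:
 u(a) = C1 + C2*a - a^4/12 + sqrt(3)*a^3/24


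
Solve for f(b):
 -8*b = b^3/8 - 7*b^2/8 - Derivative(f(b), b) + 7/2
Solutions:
 f(b) = C1 + b^4/32 - 7*b^3/24 + 4*b^2 + 7*b/2


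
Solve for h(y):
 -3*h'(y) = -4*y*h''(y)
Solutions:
 h(y) = C1 + C2*y^(7/4)


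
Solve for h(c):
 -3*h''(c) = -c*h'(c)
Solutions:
 h(c) = C1 + C2*erfi(sqrt(6)*c/6)


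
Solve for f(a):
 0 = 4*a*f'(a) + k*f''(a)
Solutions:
 f(a) = C1 + C2*sqrt(k)*erf(sqrt(2)*a*sqrt(1/k))


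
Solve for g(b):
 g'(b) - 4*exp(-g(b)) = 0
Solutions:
 g(b) = log(C1 + 4*b)


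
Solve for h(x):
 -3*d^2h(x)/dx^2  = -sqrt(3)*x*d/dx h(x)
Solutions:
 h(x) = C1 + C2*erfi(sqrt(2)*3^(3/4)*x/6)


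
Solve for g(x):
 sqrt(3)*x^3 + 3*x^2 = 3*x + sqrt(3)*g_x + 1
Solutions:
 g(x) = C1 + x^4/4 + sqrt(3)*x^3/3 - sqrt(3)*x^2/2 - sqrt(3)*x/3


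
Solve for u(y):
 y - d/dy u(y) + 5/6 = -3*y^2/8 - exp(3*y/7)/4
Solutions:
 u(y) = C1 + y^3/8 + y^2/2 + 5*y/6 + 7*exp(3*y/7)/12


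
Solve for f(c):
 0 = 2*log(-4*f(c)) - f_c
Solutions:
 -Integral(1/(log(-_y) + 2*log(2)), (_y, f(c)))/2 = C1 - c


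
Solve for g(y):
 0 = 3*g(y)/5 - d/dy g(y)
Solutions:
 g(y) = C1*exp(3*y/5)


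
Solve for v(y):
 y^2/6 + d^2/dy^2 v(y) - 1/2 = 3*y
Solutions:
 v(y) = C1 + C2*y - y^4/72 + y^3/2 + y^2/4


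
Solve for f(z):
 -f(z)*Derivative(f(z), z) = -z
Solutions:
 f(z) = -sqrt(C1 + z^2)
 f(z) = sqrt(C1 + z^2)


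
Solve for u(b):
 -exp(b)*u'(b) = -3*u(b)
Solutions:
 u(b) = C1*exp(-3*exp(-b))


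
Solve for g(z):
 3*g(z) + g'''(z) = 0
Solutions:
 g(z) = C3*exp(-3^(1/3)*z) + (C1*sin(3^(5/6)*z/2) + C2*cos(3^(5/6)*z/2))*exp(3^(1/3)*z/2)


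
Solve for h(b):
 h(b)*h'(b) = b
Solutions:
 h(b) = -sqrt(C1 + b^2)
 h(b) = sqrt(C1 + b^2)


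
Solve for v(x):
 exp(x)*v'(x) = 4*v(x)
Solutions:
 v(x) = C1*exp(-4*exp(-x))


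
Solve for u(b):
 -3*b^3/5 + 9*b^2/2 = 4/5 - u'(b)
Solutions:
 u(b) = C1 + 3*b^4/20 - 3*b^3/2 + 4*b/5


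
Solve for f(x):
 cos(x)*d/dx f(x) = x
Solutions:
 f(x) = C1 + Integral(x/cos(x), x)


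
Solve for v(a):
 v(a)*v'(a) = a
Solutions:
 v(a) = -sqrt(C1 + a^2)
 v(a) = sqrt(C1 + a^2)


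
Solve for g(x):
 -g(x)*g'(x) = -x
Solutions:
 g(x) = -sqrt(C1 + x^2)
 g(x) = sqrt(C1 + x^2)


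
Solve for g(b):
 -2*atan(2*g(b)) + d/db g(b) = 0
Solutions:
 Integral(1/atan(2*_y), (_y, g(b))) = C1 + 2*b


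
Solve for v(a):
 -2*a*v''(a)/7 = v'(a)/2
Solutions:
 v(a) = C1 + C2/a^(3/4)


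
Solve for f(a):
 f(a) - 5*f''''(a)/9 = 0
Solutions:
 f(a) = C1*exp(-sqrt(3)*5^(3/4)*a/5) + C2*exp(sqrt(3)*5^(3/4)*a/5) + C3*sin(sqrt(3)*5^(3/4)*a/5) + C4*cos(sqrt(3)*5^(3/4)*a/5)


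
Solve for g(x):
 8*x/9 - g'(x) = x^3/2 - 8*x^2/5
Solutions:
 g(x) = C1 - x^4/8 + 8*x^3/15 + 4*x^2/9


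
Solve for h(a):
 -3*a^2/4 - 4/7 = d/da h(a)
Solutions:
 h(a) = C1 - a^3/4 - 4*a/7


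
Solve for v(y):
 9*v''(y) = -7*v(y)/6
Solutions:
 v(y) = C1*sin(sqrt(42)*y/18) + C2*cos(sqrt(42)*y/18)


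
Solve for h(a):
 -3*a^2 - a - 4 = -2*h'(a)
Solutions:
 h(a) = C1 + a^3/2 + a^2/4 + 2*a


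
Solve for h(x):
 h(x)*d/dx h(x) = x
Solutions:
 h(x) = -sqrt(C1 + x^2)
 h(x) = sqrt(C1 + x^2)


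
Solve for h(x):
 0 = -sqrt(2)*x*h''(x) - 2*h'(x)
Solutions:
 h(x) = C1 + C2*x^(1 - sqrt(2))


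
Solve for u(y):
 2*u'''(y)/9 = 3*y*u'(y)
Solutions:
 u(y) = C1 + Integral(C2*airyai(3*2^(2/3)*y/2) + C3*airybi(3*2^(2/3)*y/2), y)


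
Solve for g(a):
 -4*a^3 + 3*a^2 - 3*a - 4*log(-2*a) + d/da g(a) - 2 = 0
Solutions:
 g(a) = C1 + a^4 - a^3 + 3*a^2/2 + 4*a*log(-a) + 2*a*(-1 + 2*log(2))


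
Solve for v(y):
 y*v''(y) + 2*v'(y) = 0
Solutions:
 v(y) = C1 + C2/y


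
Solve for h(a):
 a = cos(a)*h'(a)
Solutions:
 h(a) = C1 + Integral(a/cos(a), a)


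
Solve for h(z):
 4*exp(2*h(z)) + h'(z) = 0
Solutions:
 h(z) = log(-sqrt(-1/(C1 - 4*z))) - log(2)/2
 h(z) = log(-1/(C1 - 4*z))/2 - log(2)/2


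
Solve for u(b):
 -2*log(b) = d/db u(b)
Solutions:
 u(b) = C1 - 2*b*log(b) + 2*b


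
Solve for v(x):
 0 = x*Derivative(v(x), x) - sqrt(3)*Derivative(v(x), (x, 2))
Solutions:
 v(x) = C1 + C2*erfi(sqrt(2)*3^(3/4)*x/6)


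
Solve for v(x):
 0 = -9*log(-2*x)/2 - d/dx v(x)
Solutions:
 v(x) = C1 - 9*x*log(-x)/2 + 9*x*(1 - log(2))/2


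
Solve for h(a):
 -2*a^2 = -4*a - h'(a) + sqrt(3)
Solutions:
 h(a) = C1 + 2*a^3/3 - 2*a^2 + sqrt(3)*a


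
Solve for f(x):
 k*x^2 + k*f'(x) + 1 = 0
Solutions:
 f(x) = C1 - x^3/3 - x/k


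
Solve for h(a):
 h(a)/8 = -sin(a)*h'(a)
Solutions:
 h(a) = C1*(cos(a) + 1)^(1/16)/(cos(a) - 1)^(1/16)


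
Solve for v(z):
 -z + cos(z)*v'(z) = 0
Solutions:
 v(z) = C1 + Integral(z/cos(z), z)


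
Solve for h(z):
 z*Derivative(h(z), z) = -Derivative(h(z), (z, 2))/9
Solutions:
 h(z) = C1 + C2*erf(3*sqrt(2)*z/2)


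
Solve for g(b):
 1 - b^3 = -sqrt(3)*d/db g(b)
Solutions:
 g(b) = C1 + sqrt(3)*b^4/12 - sqrt(3)*b/3


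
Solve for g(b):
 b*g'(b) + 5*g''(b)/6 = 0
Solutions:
 g(b) = C1 + C2*erf(sqrt(15)*b/5)


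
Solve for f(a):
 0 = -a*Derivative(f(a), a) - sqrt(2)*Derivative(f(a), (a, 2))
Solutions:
 f(a) = C1 + C2*erf(2^(1/4)*a/2)


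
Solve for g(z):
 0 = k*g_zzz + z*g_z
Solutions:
 g(z) = C1 + Integral(C2*airyai(z*(-1/k)^(1/3)) + C3*airybi(z*(-1/k)^(1/3)), z)


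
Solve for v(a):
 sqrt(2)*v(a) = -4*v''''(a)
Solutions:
 v(a) = (C1*sin(2^(1/8)*a/2) + C2*cos(2^(1/8)*a/2))*exp(-2^(1/8)*a/2) + (C3*sin(2^(1/8)*a/2) + C4*cos(2^(1/8)*a/2))*exp(2^(1/8)*a/2)


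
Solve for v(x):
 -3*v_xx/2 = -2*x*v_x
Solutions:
 v(x) = C1 + C2*erfi(sqrt(6)*x/3)


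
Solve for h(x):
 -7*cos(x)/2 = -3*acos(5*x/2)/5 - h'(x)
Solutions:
 h(x) = C1 - 3*x*acos(5*x/2)/5 + 3*sqrt(4 - 25*x^2)/25 + 7*sin(x)/2


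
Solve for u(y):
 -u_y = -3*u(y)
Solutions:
 u(y) = C1*exp(3*y)


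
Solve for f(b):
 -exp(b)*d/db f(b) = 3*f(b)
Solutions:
 f(b) = C1*exp(3*exp(-b))


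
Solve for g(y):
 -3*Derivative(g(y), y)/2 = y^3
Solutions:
 g(y) = C1 - y^4/6


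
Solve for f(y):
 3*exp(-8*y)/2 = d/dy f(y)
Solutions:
 f(y) = C1 - 3*exp(-8*y)/16


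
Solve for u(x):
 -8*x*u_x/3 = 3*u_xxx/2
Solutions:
 u(x) = C1 + Integral(C2*airyai(-2*6^(1/3)*x/3) + C3*airybi(-2*6^(1/3)*x/3), x)


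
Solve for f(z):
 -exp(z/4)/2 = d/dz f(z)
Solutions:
 f(z) = C1 - 2*exp(z/4)


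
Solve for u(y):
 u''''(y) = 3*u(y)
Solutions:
 u(y) = C1*exp(-3^(1/4)*y) + C2*exp(3^(1/4)*y) + C3*sin(3^(1/4)*y) + C4*cos(3^(1/4)*y)


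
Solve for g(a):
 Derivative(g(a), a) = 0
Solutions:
 g(a) = C1


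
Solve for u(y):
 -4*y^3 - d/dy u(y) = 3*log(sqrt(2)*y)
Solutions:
 u(y) = C1 - y^4 - 3*y*log(y) - 3*y*log(2)/2 + 3*y


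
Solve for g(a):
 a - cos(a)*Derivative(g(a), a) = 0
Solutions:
 g(a) = C1 + Integral(a/cos(a), a)


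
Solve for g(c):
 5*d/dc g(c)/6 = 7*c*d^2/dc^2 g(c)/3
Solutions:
 g(c) = C1 + C2*c^(19/14)


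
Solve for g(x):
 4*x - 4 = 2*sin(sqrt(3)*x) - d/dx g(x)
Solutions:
 g(x) = C1 - 2*x^2 + 4*x - 2*sqrt(3)*cos(sqrt(3)*x)/3


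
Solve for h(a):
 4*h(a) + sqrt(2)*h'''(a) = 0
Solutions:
 h(a) = C3*exp(-sqrt(2)*a) + (C1*sin(sqrt(6)*a/2) + C2*cos(sqrt(6)*a/2))*exp(sqrt(2)*a/2)


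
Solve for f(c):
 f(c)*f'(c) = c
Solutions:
 f(c) = -sqrt(C1 + c^2)
 f(c) = sqrt(C1 + c^2)


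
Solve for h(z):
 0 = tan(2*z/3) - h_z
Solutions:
 h(z) = C1 - 3*log(cos(2*z/3))/2


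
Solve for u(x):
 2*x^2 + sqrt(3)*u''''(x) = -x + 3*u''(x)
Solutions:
 u(x) = C1 + C2*x + C3*exp(-3^(1/4)*x) + C4*exp(3^(1/4)*x) + x^4/18 + x^3/18 + 2*sqrt(3)*x^2/9


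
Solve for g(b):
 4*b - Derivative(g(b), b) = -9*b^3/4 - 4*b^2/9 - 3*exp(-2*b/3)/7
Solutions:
 g(b) = C1 + 9*b^4/16 + 4*b^3/27 + 2*b^2 - 9*exp(-2*b/3)/14


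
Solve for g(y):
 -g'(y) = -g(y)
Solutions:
 g(y) = C1*exp(y)


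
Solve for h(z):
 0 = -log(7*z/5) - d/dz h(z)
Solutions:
 h(z) = C1 - z*log(z) + z*log(5/7) + z


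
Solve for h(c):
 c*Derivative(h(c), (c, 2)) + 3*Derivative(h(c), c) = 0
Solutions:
 h(c) = C1 + C2/c^2


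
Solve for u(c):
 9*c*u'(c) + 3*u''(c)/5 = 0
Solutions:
 u(c) = C1 + C2*erf(sqrt(30)*c/2)


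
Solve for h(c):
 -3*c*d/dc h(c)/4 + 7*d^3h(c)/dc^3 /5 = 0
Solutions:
 h(c) = C1 + Integral(C2*airyai(1470^(1/3)*c/14) + C3*airybi(1470^(1/3)*c/14), c)


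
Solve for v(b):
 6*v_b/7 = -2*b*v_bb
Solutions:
 v(b) = C1 + C2*b^(4/7)


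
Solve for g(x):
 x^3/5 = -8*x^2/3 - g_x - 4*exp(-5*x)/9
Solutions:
 g(x) = C1 - x^4/20 - 8*x^3/9 + 4*exp(-5*x)/45


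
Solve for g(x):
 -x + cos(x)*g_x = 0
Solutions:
 g(x) = C1 + Integral(x/cos(x), x)


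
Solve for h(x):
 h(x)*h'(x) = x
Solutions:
 h(x) = -sqrt(C1 + x^2)
 h(x) = sqrt(C1 + x^2)


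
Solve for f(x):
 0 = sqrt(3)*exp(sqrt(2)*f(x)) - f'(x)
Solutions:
 f(x) = sqrt(2)*(2*log(-1/(C1 + sqrt(3)*x)) - log(2))/4


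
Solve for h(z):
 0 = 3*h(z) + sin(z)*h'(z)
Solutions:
 h(z) = C1*(cos(z) + 1)^(3/2)/(cos(z) - 1)^(3/2)


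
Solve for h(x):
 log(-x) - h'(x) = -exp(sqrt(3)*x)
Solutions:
 h(x) = C1 + x*log(-x) - x + sqrt(3)*exp(sqrt(3)*x)/3


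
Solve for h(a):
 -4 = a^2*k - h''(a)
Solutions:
 h(a) = C1 + C2*a + a^4*k/12 + 2*a^2


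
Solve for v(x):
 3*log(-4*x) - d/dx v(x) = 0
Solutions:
 v(x) = C1 + 3*x*log(-x) + 3*x*(-1 + 2*log(2))


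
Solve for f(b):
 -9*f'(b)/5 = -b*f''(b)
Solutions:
 f(b) = C1 + C2*b^(14/5)


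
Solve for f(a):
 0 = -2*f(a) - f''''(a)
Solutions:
 f(a) = (C1*sin(2^(3/4)*a/2) + C2*cos(2^(3/4)*a/2))*exp(-2^(3/4)*a/2) + (C3*sin(2^(3/4)*a/2) + C4*cos(2^(3/4)*a/2))*exp(2^(3/4)*a/2)


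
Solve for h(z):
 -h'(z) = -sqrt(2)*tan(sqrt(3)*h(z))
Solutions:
 h(z) = sqrt(3)*(pi - asin(C1*exp(sqrt(6)*z)))/3
 h(z) = sqrt(3)*asin(C1*exp(sqrt(6)*z))/3


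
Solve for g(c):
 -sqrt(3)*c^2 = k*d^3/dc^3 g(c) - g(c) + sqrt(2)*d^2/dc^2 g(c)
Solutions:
 g(c) = C1*exp(-c*((sqrt(((-27 + 4*sqrt(2)/k^2)^2 - 32/k^4)/k^2)/2 - 27/(2*k) + 2*sqrt(2)/k^3)^(1/3) + sqrt(2)/k + 2/(k^2*(sqrt(((-27 + 4*sqrt(2)/k^2)^2 - 32/k^4)/k^2)/2 - 27/(2*k) + 2*sqrt(2)/k^3)^(1/3)))/3) + C2*exp(c*((sqrt(((-27 + 4*sqrt(2)/k^2)^2 - 32/k^4)/k^2)/2 - 27/(2*k) + 2*sqrt(2)/k^3)^(1/3) - sqrt(3)*I*(sqrt(((-27 + 4*sqrt(2)/k^2)^2 - 32/k^4)/k^2)/2 - 27/(2*k) + 2*sqrt(2)/k^3)^(1/3) - 2*sqrt(2)/k - 8/(k^2*(-1 + sqrt(3)*I)*(sqrt(((-27 + 4*sqrt(2)/k^2)^2 - 32/k^4)/k^2)/2 - 27/(2*k) + 2*sqrt(2)/k^3)^(1/3)))/6) + C3*exp(c*((sqrt(((-27 + 4*sqrt(2)/k^2)^2 - 32/k^4)/k^2)/2 - 27/(2*k) + 2*sqrt(2)/k^3)^(1/3) + sqrt(3)*I*(sqrt(((-27 + 4*sqrt(2)/k^2)^2 - 32/k^4)/k^2)/2 - 27/(2*k) + 2*sqrt(2)/k^3)^(1/3) - 2*sqrt(2)/k + 8/(k^2*(1 + sqrt(3)*I)*(sqrt(((-27 + 4*sqrt(2)/k^2)^2 - 32/k^4)/k^2)/2 - 27/(2*k) + 2*sqrt(2)/k^3)^(1/3)))/6) + sqrt(3)*c^2 + 2*sqrt(6)


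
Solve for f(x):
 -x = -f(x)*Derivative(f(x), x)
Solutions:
 f(x) = -sqrt(C1 + x^2)
 f(x) = sqrt(C1 + x^2)


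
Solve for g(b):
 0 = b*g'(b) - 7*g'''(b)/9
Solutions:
 g(b) = C1 + Integral(C2*airyai(21^(2/3)*b/7) + C3*airybi(21^(2/3)*b/7), b)


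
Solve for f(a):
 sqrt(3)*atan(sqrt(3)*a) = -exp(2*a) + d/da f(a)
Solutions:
 f(a) = C1 + sqrt(3)*(a*atan(sqrt(3)*a) - sqrt(3)*log(3*a^2 + 1)/6) + exp(2*a)/2


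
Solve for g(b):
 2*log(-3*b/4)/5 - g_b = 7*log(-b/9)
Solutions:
 g(b) = C1 - 33*b*log(-b)/5 + b*(-4*log(2) + 33 + 72*log(3))/5


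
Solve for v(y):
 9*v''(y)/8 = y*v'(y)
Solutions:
 v(y) = C1 + C2*erfi(2*y/3)


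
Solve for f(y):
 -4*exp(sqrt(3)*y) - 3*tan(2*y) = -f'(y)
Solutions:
 f(y) = C1 + 4*sqrt(3)*exp(sqrt(3)*y)/3 - 3*log(cos(2*y))/2


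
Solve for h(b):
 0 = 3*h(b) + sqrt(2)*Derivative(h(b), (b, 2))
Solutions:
 h(b) = C1*sin(2^(3/4)*sqrt(3)*b/2) + C2*cos(2^(3/4)*sqrt(3)*b/2)


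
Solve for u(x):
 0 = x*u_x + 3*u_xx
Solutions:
 u(x) = C1 + C2*erf(sqrt(6)*x/6)


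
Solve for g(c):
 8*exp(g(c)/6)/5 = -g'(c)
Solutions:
 g(c) = 6*log(1/(C1 + 8*c)) + 6*log(30)


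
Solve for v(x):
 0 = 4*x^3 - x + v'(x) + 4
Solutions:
 v(x) = C1 - x^4 + x^2/2 - 4*x


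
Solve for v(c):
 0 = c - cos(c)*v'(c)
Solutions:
 v(c) = C1 + Integral(c/cos(c), c)


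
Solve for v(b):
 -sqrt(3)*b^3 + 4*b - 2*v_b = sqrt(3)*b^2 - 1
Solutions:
 v(b) = C1 - sqrt(3)*b^4/8 - sqrt(3)*b^3/6 + b^2 + b/2


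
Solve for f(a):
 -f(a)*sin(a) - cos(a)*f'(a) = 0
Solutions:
 f(a) = C1*cos(a)


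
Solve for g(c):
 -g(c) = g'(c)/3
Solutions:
 g(c) = C1*exp(-3*c)


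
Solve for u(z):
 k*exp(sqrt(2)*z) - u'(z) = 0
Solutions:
 u(z) = C1 + sqrt(2)*k*exp(sqrt(2)*z)/2


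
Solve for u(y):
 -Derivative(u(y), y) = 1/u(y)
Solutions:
 u(y) = -sqrt(C1 - 2*y)
 u(y) = sqrt(C1 - 2*y)


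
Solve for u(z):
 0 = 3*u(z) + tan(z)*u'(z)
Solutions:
 u(z) = C1/sin(z)^3


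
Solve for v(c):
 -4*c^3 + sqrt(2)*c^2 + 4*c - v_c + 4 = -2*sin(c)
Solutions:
 v(c) = C1 - c^4 + sqrt(2)*c^3/3 + 2*c^2 + 4*c - 2*cos(c)


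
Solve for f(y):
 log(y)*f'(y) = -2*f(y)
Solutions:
 f(y) = C1*exp(-2*li(y))


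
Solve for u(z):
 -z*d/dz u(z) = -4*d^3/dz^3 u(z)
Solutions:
 u(z) = C1 + Integral(C2*airyai(2^(1/3)*z/2) + C3*airybi(2^(1/3)*z/2), z)


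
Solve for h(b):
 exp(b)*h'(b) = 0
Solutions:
 h(b) = C1


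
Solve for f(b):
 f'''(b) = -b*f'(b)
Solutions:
 f(b) = C1 + Integral(C2*airyai(-b) + C3*airybi(-b), b)


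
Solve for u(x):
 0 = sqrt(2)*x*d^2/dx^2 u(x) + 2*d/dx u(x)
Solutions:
 u(x) = C1 + C2*x^(1 - sqrt(2))


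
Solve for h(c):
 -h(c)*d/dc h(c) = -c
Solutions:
 h(c) = -sqrt(C1 + c^2)
 h(c) = sqrt(C1 + c^2)


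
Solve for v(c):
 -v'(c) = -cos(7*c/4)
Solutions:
 v(c) = C1 + 4*sin(7*c/4)/7


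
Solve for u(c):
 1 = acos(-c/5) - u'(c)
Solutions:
 u(c) = C1 + c*acos(-c/5) - c + sqrt(25 - c^2)


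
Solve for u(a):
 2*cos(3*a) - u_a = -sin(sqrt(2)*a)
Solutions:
 u(a) = C1 + 2*sin(3*a)/3 - sqrt(2)*cos(sqrt(2)*a)/2


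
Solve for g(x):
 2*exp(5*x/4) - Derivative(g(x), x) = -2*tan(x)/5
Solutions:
 g(x) = C1 + 8*exp(5*x/4)/5 - 2*log(cos(x))/5


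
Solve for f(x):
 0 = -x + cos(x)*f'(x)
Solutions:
 f(x) = C1 + Integral(x/cos(x), x)


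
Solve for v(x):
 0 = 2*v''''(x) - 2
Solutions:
 v(x) = C1 + C2*x + C3*x^2 + C4*x^3 + x^4/24


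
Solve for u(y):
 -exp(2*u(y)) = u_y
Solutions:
 u(y) = log(-sqrt(-1/(C1 - y))) - log(2)/2
 u(y) = log(-1/(C1 - y))/2 - log(2)/2


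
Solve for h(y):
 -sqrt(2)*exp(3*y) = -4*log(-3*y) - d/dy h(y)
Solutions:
 h(y) = C1 - 4*y*log(-y) + 4*y*(1 - log(3)) + sqrt(2)*exp(3*y)/3


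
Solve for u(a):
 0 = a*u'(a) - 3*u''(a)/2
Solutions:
 u(a) = C1 + C2*erfi(sqrt(3)*a/3)


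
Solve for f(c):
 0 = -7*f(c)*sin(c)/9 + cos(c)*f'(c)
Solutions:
 f(c) = C1/cos(c)^(7/9)


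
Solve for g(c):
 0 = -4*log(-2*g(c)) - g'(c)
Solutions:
 Integral(1/(log(-_y) + log(2)), (_y, g(c)))/4 = C1 - c


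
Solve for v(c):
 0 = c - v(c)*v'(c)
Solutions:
 v(c) = -sqrt(C1 + c^2)
 v(c) = sqrt(C1 + c^2)


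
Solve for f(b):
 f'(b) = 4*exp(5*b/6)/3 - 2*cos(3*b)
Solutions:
 f(b) = C1 + 8*exp(5*b/6)/5 - 2*sin(3*b)/3


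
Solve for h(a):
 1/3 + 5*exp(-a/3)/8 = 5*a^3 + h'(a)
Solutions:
 h(a) = C1 - 5*a^4/4 + a/3 - 15*exp(-a/3)/8


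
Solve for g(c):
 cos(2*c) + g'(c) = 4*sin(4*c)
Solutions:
 g(c) = C1 - sin(2*c)/2 - cos(4*c)


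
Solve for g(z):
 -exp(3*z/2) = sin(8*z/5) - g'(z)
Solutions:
 g(z) = C1 + 2*exp(3*z/2)/3 - 5*cos(8*z/5)/8


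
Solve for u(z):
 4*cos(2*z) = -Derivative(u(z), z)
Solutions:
 u(z) = C1 - 2*sin(2*z)


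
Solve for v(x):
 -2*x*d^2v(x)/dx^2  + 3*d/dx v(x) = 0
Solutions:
 v(x) = C1 + C2*x^(5/2)


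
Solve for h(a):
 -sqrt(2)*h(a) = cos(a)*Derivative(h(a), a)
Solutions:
 h(a) = C1*(sin(a) - 1)^(sqrt(2)/2)/(sin(a) + 1)^(sqrt(2)/2)


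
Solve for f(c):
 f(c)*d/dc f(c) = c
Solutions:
 f(c) = -sqrt(C1 + c^2)
 f(c) = sqrt(C1 + c^2)


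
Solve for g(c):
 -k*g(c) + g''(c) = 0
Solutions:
 g(c) = C1*exp(-c*sqrt(k)) + C2*exp(c*sqrt(k))


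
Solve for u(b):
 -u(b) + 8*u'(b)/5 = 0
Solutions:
 u(b) = C1*exp(5*b/8)


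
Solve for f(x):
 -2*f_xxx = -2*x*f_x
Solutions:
 f(x) = C1 + Integral(C2*airyai(x) + C3*airybi(x), x)


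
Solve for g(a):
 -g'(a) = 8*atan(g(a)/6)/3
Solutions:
 Integral(1/atan(_y/6), (_y, g(a))) = C1 - 8*a/3


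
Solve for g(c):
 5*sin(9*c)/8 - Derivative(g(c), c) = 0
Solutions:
 g(c) = C1 - 5*cos(9*c)/72


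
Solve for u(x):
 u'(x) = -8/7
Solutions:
 u(x) = C1 - 8*x/7


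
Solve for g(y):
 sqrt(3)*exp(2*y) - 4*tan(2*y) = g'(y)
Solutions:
 g(y) = C1 + sqrt(3)*exp(2*y)/2 + 2*log(cos(2*y))


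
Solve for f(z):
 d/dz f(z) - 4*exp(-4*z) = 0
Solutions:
 f(z) = C1 - exp(-4*z)


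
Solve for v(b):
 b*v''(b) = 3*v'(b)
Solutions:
 v(b) = C1 + C2*b^4


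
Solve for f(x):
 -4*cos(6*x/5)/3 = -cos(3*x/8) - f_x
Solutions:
 f(x) = C1 - 8*sin(3*x/8)/3 + 10*sin(6*x/5)/9


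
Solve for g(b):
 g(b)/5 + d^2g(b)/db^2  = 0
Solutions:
 g(b) = C1*sin(sqrt(5)*b/5) + C2*cos(sqrt(5)*b/5)


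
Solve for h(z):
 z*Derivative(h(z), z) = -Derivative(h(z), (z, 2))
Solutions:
 h(z) = C1 + C2*erf(sqrt(2)*z/2)


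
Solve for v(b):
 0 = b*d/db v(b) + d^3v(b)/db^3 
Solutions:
 v(b) = C1 + Integral(C2*airyai(-b) + C3*airybi(-b), b)


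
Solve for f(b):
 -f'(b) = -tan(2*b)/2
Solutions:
 f(b) = C1 - log(cos(2*b))/4


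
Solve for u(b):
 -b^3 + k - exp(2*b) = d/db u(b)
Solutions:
 u(b) = C1 - b^4/4 + b*k - exp(2*b)/2


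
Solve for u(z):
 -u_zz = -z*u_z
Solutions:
 u(z) = C1 + C2*erfi(sqrt(2)*z/2)


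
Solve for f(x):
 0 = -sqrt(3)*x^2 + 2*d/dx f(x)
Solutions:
 f(x) = C1 + sqrt(3)*x^3/6


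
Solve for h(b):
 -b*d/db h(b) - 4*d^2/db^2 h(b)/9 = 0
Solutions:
 h(b) = C1 + C2*erf(3*sqrt(2)*b/4)


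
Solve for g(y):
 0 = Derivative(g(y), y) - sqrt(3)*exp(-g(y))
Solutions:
 g(y) = log(C1 + sqrt(3)*y)


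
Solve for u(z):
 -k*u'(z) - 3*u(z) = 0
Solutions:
 u(z) = C1*exp(-3*z/k)


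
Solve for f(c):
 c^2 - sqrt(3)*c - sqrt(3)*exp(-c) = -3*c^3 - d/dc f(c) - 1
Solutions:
 f(c) = C1 - 3*c^4/4 - c^3/3 + sqrt(3)*c^2/2 - c - sqrt(3)*exp(-c)


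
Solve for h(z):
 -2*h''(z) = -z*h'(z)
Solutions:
 h(z) = C1 + C2*erfi(z/2)


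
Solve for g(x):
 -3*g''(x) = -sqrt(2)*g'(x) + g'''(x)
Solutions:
 g(x) = C1 + C2*exp(x*(-3 + sqrt(4*sqrt(2) + 9))/2) + C3*exp(-x*(3 + sqrt(4*sqrt(2) + 9))/2)


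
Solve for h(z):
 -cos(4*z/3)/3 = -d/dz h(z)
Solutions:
 h(z) = C1 + sin(4*z/3)/4


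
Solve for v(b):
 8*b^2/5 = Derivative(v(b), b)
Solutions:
 v(b) = C1 + 8*b^3/15


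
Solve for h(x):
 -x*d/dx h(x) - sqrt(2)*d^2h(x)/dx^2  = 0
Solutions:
 h(x) = C1 + C2*erf(2^(1/4)*x/2)


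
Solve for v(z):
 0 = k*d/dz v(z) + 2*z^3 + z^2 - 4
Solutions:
 v(z) = C1 - z^4/(2*k) - z^3/(3*k) + 4*z/k


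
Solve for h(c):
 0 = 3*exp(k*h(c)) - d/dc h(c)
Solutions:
 h(c) = Piecewise((log(-1/(C1*k + 3*c*k))/k, Ne(k, 0)), (nan, True))
 h(c) = Piecewise((C1 + 3*c, Eq(k, 0)), (nan, True))


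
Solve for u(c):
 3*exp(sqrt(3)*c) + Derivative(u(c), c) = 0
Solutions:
 u(c) = C1 - sqrt(3)*exp(sqrt(3)*c)


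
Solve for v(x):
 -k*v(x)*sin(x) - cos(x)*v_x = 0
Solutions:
 v(x) = C1*exp(k*log(cos(x)))


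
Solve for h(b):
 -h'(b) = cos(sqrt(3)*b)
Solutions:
 h(b) = C1 - sqrt(3)*sin(sqrt(3)*b)/3


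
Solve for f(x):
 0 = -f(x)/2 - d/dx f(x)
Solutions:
 f(x) = C1*exp(-x/2)


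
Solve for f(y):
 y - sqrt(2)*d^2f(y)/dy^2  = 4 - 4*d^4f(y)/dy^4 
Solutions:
 f(y) = C1 + C2*y + C3*exp(-2^(1/4)*y/2) + C4*exp(2^(1/4)*y/2) + sqrt(2)*y^3/12 - sqrt(2)*y^2


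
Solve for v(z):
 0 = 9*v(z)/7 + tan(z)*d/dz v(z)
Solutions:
 v(z) = C1/sin(z)^(9/7)


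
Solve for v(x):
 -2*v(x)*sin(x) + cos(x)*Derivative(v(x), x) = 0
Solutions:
 v(x) = C1/cos(x)^2


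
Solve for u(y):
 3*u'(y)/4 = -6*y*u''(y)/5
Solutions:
 u(y) = C1 + C2*y^(3/8)


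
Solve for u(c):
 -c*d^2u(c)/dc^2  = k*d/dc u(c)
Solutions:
 u(c) = C1 + c^(1 - re(k))*(C2*sin(log(c)*Abs(im(k))) + C3*cos(log(c)*im(k)))


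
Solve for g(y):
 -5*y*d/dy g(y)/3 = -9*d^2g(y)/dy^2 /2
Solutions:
 g(y) = C1 + C2*erfi(sqrt(15)*y/9)


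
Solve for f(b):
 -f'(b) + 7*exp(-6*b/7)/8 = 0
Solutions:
 f(b) = C1 - 49*exp(-6*b/7)/48


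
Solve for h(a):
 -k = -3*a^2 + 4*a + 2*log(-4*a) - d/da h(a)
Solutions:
 h(a) = C1 - a^3 + 2*a^2 + a*(k - 2 + 4*log(2)) + 2*a*log(-a)


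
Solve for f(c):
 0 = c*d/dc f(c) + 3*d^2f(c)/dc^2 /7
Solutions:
 f(c) = C1 + C2*erf(sqrt(42)*c/6)


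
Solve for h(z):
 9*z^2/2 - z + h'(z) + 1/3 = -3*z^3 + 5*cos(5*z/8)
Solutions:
 h(z) = C1 - 3*z^4/4 - 3*z^3/2 + z^2/2 - z/3 + 8*sin(5*z/8)


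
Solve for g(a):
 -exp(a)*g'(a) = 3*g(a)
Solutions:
 g(a) = C1*exp(3*exp(-a))


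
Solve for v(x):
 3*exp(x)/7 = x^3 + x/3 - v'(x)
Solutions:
 v(x) = C1 + x^4/4 + x^2/6 - 3*exp(x)/7


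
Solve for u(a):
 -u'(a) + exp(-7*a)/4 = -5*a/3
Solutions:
 u(a) = C1 + 5*a^2/6 - exp(-7*a)/28


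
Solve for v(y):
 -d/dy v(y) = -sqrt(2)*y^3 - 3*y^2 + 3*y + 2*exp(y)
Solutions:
 v(y) = C1 + sqrt(2)*y^4/4 + y^3 - 3*y^2/2 - 2*exp(y)


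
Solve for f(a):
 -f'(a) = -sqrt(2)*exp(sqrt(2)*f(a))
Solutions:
 f(a) = sqrt(2)*(2*log(-1/(C1 + sqrt(2)*a)) - log(2))/4


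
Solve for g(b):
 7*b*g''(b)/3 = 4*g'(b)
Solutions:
 g(b) = C1 + C2*b^(19/7)


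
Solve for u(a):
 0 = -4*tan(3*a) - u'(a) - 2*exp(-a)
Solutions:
 u(a) = C1 - 2*log(tan(3*a)^2 + 1)/3 + 2*exp(-a)


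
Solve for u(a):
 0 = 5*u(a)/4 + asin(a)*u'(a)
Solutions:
 u(a) = C1*exp(-5*Integral(1/asin(a), a)/4)


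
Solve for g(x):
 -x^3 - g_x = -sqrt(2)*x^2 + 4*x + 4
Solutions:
 g(x) = C1 - x^4/4 + sqrt(2)*x^3/3 - 2*x^2 - 4*x


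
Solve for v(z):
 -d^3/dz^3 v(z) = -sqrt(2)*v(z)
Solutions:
 v(z) = C3*exp(2^(1/6)*z) + (C1*sin(2^(1/6)*sqrt(3)*z/2) + C2*cos(2^(1/6)*sqrt(3)*z/2))*exp(-2^(1/6)*z/2)


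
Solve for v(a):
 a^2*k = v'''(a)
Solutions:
 v(a) = C1 + C2*a + C3*a^2 + a^5*k/60


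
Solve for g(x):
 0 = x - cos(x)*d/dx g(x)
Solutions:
 g(x) = C1 + Integral(x/cos(x), x)


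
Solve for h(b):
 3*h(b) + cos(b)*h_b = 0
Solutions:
 h(b) = C1*(sin(b) - 1)^(3/2)/(sin(b) + 1)^(3/2)


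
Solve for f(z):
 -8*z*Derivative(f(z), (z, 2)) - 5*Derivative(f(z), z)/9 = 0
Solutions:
 f(z) = C1 + C2*z^(67/72)


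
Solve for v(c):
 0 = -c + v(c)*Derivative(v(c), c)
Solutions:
 v(c) = -sqrt(C1 + c^2)
 v(c) = sqrt(C1 + c^2)


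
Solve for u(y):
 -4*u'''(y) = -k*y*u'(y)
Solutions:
 u(y) = C1 + Integral(C2*airyai(2^(1/3)*k^(1/3)*y/2) + C3*airybi(2^(1/3)*k^(1/3)*y/2), y)


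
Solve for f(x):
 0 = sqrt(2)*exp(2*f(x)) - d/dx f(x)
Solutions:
 f(x) = log(-sqrt(-1/(C1 + sqrt(2)*x))) - log(2)/2
 f(x) = log(-1/(C1 + sqrt(2)*x))/2 - log(2)/2


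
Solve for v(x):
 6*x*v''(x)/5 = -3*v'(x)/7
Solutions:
 v(x) = C1 + C2*x^(9/14)


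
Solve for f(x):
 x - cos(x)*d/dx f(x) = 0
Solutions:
 f(x) = C1 + Integral(x/cos(x), x)


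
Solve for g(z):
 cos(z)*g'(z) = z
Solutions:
 g(z) = C1 + Integral(z/cos(z), z)


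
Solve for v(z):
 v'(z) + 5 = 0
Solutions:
 v(z) = C1 - 5*z


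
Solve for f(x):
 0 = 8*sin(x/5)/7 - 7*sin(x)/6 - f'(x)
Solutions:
 f(x) = C1 - 40*cos(x/5)/7 + 7*cos(x)/6


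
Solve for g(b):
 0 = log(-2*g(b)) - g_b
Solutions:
 -Integral(1/(log(-_y) + log(2)), (_y, g(b))) = C1 - b


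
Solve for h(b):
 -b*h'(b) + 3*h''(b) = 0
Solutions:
 h(b) = C1 + C2*erfi(sqrt(6)*b/6)


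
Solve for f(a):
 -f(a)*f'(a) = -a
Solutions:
 f(a) = -sqrt(C1 + a^2)
 f(a) = sqrt(C1 + a^2)


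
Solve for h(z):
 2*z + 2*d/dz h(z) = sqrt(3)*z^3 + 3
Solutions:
 h(z) = C1 + sqrt(3)*z^4/8 - z^2/2 + 3*z/2


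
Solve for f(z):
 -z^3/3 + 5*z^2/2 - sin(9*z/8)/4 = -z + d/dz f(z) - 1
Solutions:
 f(z) = C1 - z^4/12 + 5*z^3/6 + z^2/2 + z + 2*cos(9*z/8)/9


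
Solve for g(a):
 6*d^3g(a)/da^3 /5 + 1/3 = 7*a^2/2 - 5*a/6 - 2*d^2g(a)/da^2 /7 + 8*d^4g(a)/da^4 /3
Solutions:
 g(a) = C1 + C2*a + C3*exp(a*(63 - sqrt(12369))/280) + C4*exp(a*(63 + sqrt(12369))/280) + 49*a^4/48 - 6349*a^3/360 + 67193*a^2/200


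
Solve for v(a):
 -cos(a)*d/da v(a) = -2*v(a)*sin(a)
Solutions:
 v(a) = C1/cos(a)^2


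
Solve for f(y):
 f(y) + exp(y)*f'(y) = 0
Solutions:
 f(y) = C1*exp(exp(-y))


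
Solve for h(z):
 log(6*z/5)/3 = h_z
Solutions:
 h(z) = C1 + z*log(z)/3 - z*log(5)/3 - z/3 + z*log(6)/3


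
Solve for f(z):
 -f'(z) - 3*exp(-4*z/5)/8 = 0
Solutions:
 f(z) = C1 + 15*exp(-4*z/5)/32
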